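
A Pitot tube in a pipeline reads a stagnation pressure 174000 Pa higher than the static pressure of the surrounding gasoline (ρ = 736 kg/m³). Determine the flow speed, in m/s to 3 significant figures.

The dynamic pressure equals the rise in static pressure at the stagnation point: ΔP = ½ρv².
v = √(2ΔP/ρ) = √(2·174000/736) = 21.7 m/s.

21.7 m/s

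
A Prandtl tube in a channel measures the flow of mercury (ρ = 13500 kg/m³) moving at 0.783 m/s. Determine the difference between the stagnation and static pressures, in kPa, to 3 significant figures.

At the stagnation point the flow is brought to rest, so Bernoulli gives P_stag − P_static = ½ρv².
ΔP = ½·13500·0.783² = 4140 Pa.

ΔP ≈ 4.14 kPa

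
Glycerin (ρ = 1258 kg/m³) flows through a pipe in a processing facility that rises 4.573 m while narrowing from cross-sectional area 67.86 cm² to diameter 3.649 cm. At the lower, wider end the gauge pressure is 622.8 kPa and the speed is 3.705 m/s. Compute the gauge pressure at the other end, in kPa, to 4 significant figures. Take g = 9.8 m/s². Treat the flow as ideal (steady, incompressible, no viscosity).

By continuity, v₂ = v₁·A₁/A₂ = 3.705·(67.86/10.46) = 24.04 m/s.
Bernoulli: P₁ + ½ρv₁² + ρg h₁ = P₂ + ½ρv₂² + ρg h₂, so P₂ = P₁ + ½ρ(v₁² − v₂²) − ρg(h₂ − h₁).
P₂ = 622800 + ½·1258·(3.705² − 24.04²) − 1258·9.8·(+4.573) = 622800 + (-354900) − (56380) = 211500 Pa.

211.5 kPa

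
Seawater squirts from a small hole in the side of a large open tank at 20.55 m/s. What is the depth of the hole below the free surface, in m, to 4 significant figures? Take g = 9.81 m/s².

h ≈ 21.52 m

Torricelli: v = √(2gh), so h = v²/(2g).
h = 20.55²/(2·9.81) = 422.3/19.62 = 21.52 m.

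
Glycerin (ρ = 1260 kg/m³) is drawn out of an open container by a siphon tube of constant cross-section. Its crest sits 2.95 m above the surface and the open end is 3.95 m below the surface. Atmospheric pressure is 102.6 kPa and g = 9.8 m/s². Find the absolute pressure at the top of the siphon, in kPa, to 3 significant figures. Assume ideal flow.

P_top ≈ 17.4 kPa

Bernoulli surface→outlet gives ½v² = g·h_out, so v = √(2·9.8·3.95) = 8.80 m/s.
With constant cross-section the crest speed equals v; applying Bernoulli from the surface up to the crest, P_top = P_atm − ½ρv² − ρg·h_top.
P_top = 102600 − ½·1260·8.80² − 1260·9.8·2.95 = 17400 Pa.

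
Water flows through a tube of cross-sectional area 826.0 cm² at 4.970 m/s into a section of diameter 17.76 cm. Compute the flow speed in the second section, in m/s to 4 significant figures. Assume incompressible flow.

Continuity gives A₁v₁ = A₂v₂, so v₂ = (826.0 cm²)/(247.7 cm²) × 4.970 m/s = 16.57 m/s.

v₂ ≈ 16.57 m/s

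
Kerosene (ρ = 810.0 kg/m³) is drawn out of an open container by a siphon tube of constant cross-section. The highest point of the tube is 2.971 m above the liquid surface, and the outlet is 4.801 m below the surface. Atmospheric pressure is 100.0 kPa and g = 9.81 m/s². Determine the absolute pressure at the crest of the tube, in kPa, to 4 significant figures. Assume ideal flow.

38.24 kPa

Bernoulli surface→outlet gives ½v² = g·h_out, so v = √(2·9.81·4.801) = 9.705 m/s.
The bore is uniform, so the speed at the crest is the same v. Bernoulli surface→crest: P_atm = P_top + ½ρv² + ρg·h_top.
P_top = 100000 − ½·810.0·9.705² − 810.0·9.81·2.971 = 38240 Pa.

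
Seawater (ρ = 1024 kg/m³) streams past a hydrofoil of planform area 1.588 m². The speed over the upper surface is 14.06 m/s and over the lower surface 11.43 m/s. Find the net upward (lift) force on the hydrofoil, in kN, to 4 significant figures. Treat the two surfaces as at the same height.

F ≈ 54.51 kN

The faster flow above has the lower pressure; Bernoulli (same height) gives ΔP = ½ρ(v_up² − v_low²).
ΔP = ½·1024·(14.06² − 11.43²) = 34320 Pa.
Lift = ΔP · A = 34320 × 1.588 = 54510 N.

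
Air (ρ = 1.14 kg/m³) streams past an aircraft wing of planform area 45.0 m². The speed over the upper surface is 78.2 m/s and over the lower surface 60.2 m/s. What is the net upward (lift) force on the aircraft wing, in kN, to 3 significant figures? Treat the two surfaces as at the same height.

From P + ½ρv² = const at equal height, P_low − P_up = ½ρ(v_up² − v_low²).
ΔP = ½·1.14·(78.2² − 60.2²) = 1420 Pa.
Lift = ΔP · A = 1420 × 45.0 = 63900 N.

F = 63.9 kN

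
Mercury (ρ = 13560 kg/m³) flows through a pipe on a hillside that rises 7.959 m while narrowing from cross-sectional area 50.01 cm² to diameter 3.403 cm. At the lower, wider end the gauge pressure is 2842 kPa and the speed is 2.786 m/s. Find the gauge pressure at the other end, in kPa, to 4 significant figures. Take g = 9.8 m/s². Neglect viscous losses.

Continuity gives A₁v₁ = A₂v₂, so v₂ = (50.01 cm²)/(9.095 cm²) × 2.786 m/s = 15.32 m/s.
Bernoulli: P₁ + ½ρv₁² + ρg h₁ = P₂ + ½ρv₂² + ρg h₂, so P₂ = P₁ + ½ρ(v₁² − v₂²) − ρg(h₂ − h₁).
P₂ = 2842000 + ½·13560·(2.786² − 15.32²) − 13560·9.8·(+7.959) = 2842000 + (-1538000) − (1058000) = 245900 Pa.

245.9 kPa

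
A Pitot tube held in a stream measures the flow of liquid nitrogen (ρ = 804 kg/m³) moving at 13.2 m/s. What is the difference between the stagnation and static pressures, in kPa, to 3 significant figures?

ΔP = 70.0 kPa

Bernoulli between the free stream and the stagnation point: ½ρv² = P_stag − P_static.
ΔP = ½·804·13.2² = 70000 Pa.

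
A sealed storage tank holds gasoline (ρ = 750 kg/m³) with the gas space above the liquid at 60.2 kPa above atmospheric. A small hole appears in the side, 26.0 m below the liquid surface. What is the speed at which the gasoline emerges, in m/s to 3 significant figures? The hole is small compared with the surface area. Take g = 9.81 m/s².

Take point 1 at the surface (v₁ ≈ 0) and point 2 at the hole (at atmospheric pressure). Bernoulli: P₁ + ρg h = P_atm + ½ρv₂².
With P₁ − P_atm = 60200 Pa, v₂ = √(2gh + 2ΔP/ρ) = √(2·9.81·26.0 + 2·60200/750) = 25.9 m/s.

v ≈ 25.9 m/s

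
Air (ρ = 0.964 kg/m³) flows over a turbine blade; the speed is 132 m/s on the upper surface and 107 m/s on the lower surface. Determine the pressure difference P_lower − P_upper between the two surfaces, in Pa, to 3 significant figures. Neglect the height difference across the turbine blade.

ΔP ≈ 2880 Pa

With negligible Δh, P + ½ρv² is constant, so P_low − P_up = ½ρ(v_up² − v_low²).
ΔP = ½·0.964·(132² − 107²) = 2880 Pa.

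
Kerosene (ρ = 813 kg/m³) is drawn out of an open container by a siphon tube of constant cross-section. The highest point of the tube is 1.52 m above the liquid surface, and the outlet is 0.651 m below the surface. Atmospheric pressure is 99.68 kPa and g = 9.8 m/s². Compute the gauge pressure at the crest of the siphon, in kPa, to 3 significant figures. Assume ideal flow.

P_gauge = -17.3 kPa

The outlet speed comes from Torricelli: v = √(2g·0.651) = 3.57 m/s.
With constant cross-section the crest speed equals v; applying Bernoulli from the surface up to the crest, P_top = P_atm − ½ρv² − ρg·h_top.
P_top = 99680 − ½·813·3.57² − 813·9.8·1.52 = 82400 Pa. So P_gauge = P_top − P_atm = -17300 Pa.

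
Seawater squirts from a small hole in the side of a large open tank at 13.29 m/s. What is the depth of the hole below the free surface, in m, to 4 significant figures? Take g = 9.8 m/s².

Inverting v = √(2gh) gives h = v² / 2g.
h = 13.29²/(2·9.8) = 176.6/19.60 = 9.011 m.

h = 9.011 m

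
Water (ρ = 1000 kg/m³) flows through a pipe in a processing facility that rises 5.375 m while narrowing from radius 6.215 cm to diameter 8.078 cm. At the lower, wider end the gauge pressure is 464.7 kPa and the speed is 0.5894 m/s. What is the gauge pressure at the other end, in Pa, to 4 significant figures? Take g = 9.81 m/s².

Continuity gives A₁v₁ = A₂v₂, so v₂ = (121.3 cm²)/(51.25 cm²) × 0.5894 m/s = 1.396 m/s.
Applying Bernoulli between the two ends and solving for P₂: P₂ = P₁ + ½ρ(v₁² − v₂²) − ρgΔh.
P₂ = 464700 + ½·1000·(0.5894² − 1.396²) − 1000·9.81·(+5.375) = 464700 + (-800.1) − (52730) = 411200 Pa.

P₂ ≈ 411200 Pa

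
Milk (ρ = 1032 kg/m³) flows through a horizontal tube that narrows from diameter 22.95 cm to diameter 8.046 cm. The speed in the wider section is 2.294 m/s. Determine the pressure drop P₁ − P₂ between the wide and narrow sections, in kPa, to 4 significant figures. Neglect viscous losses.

The volume flow rate is constant, so v₂ = (A₁/A₂)v₁ = (413.7/50.85)·2.294 = 18.66 m/s.
With no height change, Bernoulli's equation is P₁ + ½ρv₁² = P₂ + ½ρv₂².
P₁ − P₂ = ½·1032·(18.66² − 2.294²) = ½·1032·343.1 = 177000 Pa.

ΔP ≈ 177.0 kPa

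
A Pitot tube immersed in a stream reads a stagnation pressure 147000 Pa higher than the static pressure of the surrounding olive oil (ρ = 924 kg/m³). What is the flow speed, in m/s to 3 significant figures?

The dynamic pressure equals the rise in static pressure at the stagnation point: ΔP = ½ρv².
v = √(2ΔP/ρ) = √(2·147000/924) = 17.8 m/s.

v ≈ 17.8 m/s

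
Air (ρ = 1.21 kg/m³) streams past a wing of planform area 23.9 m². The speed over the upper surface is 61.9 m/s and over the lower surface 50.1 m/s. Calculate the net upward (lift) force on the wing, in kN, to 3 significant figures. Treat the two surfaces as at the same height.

F ≈ 19.1 kN

With equal heights on the two surfaces, Bernoulli gives P_lower − P_upper = ½ρ(v_upper² − v_lower²).
ΔP = ½·1.21·(61.9² − 50.1²) = 800 Pa.
Lift = ΔP · A = 800 × 23.9 = 19100 N.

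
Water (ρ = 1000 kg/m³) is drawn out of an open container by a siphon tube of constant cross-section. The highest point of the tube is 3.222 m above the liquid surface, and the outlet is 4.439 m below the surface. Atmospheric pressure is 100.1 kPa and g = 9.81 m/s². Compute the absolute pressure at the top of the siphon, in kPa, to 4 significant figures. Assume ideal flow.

From the surface to the outlet (both open to atmosphere, surface at rest): v = √(2g·h_out) = √(2·9.81·4.439) = 9.332 m/s.
With constant cross-section the crest speed equals v; applying Bernoulli from the surface up to the crest, P_top = P_atm − ½ρv² − ρg·h_top.
P_top = 100100 − ½·1000·9.332² − 1000·9.81·3.222 = 24950 Pa.

P_top ≈ 24.95 kPa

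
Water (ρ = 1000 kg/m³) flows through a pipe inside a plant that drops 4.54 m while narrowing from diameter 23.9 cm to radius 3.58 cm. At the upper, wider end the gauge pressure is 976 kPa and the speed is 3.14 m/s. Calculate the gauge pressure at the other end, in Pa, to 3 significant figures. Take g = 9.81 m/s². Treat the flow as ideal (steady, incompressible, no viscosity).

P₂ ≈ 413000 Pa

By continuity, v₂ = v₁·A₁/A₂ = 3.14·(449/40.3) = 35.0 m/s.
Applying Bernoulli between the two ends and solving for P₂: P₂ = P₁ + ½ρ(v₁² − v₂²) − ρgΔh.
P₂ = 976000 + ½·1000·(3.14² − 35.0²) − 1000·9.81·(−4.54) = 976000 + (-607000) − (-44500) = 413000 Pa.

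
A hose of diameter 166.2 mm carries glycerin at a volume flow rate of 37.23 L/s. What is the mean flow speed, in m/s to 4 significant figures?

Q = 37.23 L/s = 0.03723 m³/s.
v = Q/A = 0.03723 / 0.02169 = 1.716 m/s.

v ≈ 1.716 m/s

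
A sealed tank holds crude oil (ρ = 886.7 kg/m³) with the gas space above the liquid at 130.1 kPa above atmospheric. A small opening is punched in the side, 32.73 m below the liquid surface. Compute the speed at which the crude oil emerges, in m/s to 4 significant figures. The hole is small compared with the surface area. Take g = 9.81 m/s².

v ≈ 30.59 m/s

Take point 1 at the surface (v₁ ≈ 0) and point 2 at the hole (at atmospheric pressure). Bernoulli: P₁ + ρg h = P_atm + ½ρv₂².
With P₁ − P_atm = 130100 Pa, v₂ = √(2gh + 2ΔP/ρ) = √(2·9.81·32.73 + 2·130100/886.7) = 30.59 m/s.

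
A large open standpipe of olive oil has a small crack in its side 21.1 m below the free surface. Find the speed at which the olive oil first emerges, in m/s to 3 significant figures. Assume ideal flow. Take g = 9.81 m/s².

v ≈ 20.3 m/s

Torricelli's result v = √(2gh) gives v = √(2·9.81·21.1) = 20.3 m/s.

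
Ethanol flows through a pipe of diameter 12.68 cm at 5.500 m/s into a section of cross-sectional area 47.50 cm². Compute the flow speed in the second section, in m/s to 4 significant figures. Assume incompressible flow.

Mass conservation (A₁v₁ = A₂v₂) gives v₂ = 5.500 × 126.3/47.50 = 14.62 m/s.

14.62 m/s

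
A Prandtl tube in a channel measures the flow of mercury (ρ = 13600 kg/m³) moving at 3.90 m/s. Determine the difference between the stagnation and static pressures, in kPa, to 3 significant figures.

At the stagnation point the flow is brought to rest, so Bernoulli gives P_stag − P_static = ½ρv².
ΔP = ½·13600·3.90² = 103000 Pa.

103 kPa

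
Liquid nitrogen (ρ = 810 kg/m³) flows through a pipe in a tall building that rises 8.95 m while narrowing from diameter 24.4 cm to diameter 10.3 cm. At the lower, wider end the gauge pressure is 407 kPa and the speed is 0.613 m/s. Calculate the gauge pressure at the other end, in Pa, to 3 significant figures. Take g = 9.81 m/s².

P₂ = 331000 Pa

Mass conservation (A₁v₁ = A₂v₂) gives v₂ = 0.613 × 468/83.3 = 3.44 m/s.
Bernoulli: P₁ + ½ρv₁² + ρg h₁ = P₂ + ½ρv₂² + ρg h₂, so P₂ = P₁ + ½ρ(v₁² − v₂²) − ρg(h₂ − h₁).
P₂ = 407000 + ½·810·(0.613² − 3.44²) − 810·9.81·(+8.95) = 407000 + (-4640) − (71100) = 331000 Pa.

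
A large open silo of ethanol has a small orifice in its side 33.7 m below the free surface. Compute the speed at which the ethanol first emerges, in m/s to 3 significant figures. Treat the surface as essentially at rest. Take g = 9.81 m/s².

v = 25.7 m/s

With the surface at rest and both surface and jet at atmospheric pressure, Bernoulli gives ρg h = ½ρv², so v = √(2gh) = √(2·9.81·33.7) = 25.7 m/s.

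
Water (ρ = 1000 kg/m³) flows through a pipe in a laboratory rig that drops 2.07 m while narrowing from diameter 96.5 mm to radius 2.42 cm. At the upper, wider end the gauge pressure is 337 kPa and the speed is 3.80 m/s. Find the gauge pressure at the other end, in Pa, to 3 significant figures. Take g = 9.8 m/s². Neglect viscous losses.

P₂ ≈ 250000 Pa

Continuity gives A₁v₁ = A₂v₂, so v₂ = (73.1 cm²)/(18.4 cm²) × 3.80 m/s = 15.1 m/s.
Applying Bernoulli between the two ends and solving for P₂: P₂ = P₁ + ½ρ(v₁² − v₂²) − ρgΔh.
P₂ = 337000 + ½·1000·(3.80² − 15.1²) − 1000·9.8·(−2.07) = 337000 + (-107000) − (-20300) = 250000 Pa.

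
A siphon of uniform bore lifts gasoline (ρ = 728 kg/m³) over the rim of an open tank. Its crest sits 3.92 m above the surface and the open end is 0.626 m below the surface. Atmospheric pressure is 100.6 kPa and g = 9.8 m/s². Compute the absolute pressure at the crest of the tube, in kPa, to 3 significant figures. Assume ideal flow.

The outlet speed comes from Torricelli: v = √(2g·0.626) = 3.50 m/s.
Continuity keeps v the same throughout the tube; from surface to crest, P_atm + 0 = P_top + ½ρv² + ρg·h_top.
P_top = 100600 − ½·728·3.50² − 728·9.8·3.92 = 68200 Pa.

68.2 kPa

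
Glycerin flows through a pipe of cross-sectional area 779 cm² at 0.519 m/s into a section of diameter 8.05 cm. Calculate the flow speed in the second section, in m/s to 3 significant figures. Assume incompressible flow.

7.94 m/s

Continuity gives A₁v₁ = A₂v₂, so v₂ = (779 cm²)/(50.9 cm²) × 0.519 m/s = 7.94 m/s.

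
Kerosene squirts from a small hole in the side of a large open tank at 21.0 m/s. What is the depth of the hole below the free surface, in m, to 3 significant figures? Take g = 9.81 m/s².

h ≈ 22.5 m

Torricelli: v = √(2gh), so h = v²/(2g).
h = 21.0²/(2·9.81) = 441/19.62 = 22.5 m.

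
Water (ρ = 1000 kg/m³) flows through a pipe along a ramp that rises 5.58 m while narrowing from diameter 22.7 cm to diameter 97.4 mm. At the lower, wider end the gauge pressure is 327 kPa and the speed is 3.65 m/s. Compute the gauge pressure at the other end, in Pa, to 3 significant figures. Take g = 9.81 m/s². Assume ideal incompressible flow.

By continuity, v₂ = v₁·A₁/A₂ = 3.65·(405/74.5) = 19.8 m/s.
Energy conservation along the streamline gives P₂ = P₁ − ½ρ(v₂² − v₁²) − ρg(h₂ − h₁).
P₂ = 327000 + ½·1000·(3.65² − 19.8²) − 1000·9.81·(+5.58) = 327000 + (-190000) − (54700) = 82400 Pa.

P₂ ≈ 82400 Pa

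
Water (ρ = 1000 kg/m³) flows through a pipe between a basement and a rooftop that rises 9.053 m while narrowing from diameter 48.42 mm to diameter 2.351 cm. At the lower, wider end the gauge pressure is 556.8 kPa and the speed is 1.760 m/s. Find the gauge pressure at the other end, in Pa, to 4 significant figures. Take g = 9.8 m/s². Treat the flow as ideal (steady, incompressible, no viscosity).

P₂ = 441800 Pa

Mass conservation (A₁v₁ = A₂v₂) gives v₂ = 1.760 × 18.41/4.341 = 7.465 m/s.
Bernoulli: P₁ + ½ρv₁² + ρg h₁ = P₂ + ½ρv₂² + ρg h₂, so P₂ = P₁ + ½ρ(v₁² − v₂²) − ρg(h₂ − h₁).
P₂ = 556800 + ½·1000·(1.760² − 7.465²) − 1000·9.8·(+9.053) = 556800 + (-26320) − (88720) = 441800 Pa.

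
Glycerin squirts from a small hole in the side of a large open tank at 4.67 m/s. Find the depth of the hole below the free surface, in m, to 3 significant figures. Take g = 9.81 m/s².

Inverting v = √(2gh) gives h = v² / 2g.
h = 4.67²/(2·9.81) = 21.8/19.62 = 1.11 m.

1.11 m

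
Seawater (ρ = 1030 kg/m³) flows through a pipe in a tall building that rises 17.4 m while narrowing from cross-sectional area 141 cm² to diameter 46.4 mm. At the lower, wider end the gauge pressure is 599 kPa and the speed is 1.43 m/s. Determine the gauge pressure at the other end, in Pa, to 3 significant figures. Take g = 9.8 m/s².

351000 Pa

By continuity, v₂ = v₁·A₁/A₂ = 1.43·(141/16.9) = 11.9 m/s.
Bernoulli: P₁ + ½ρv₁² + ρg h₁ = P₂ + ½ρv₂² + ρg h₂, so P₂ = P₁ + ½ρ(v₁² − v₂²) − ρg(h₂ − h₁).
P₂ = 599000 + ½·1030·(1.43² − 11.9²) − 1030·9.8·(+17.4) = 599000 + (-72200) − (176000) = 351000 Pa.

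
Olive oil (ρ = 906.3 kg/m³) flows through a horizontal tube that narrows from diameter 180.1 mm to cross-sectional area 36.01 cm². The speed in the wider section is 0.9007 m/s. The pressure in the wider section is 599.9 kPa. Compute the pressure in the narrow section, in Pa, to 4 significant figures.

The volume flow rate is constant, so v₂ = (A₁/A₂)v₁ = (254.8/36.01)·0.9007 = 6.372 m/s.
With no height change, Bernoulli's equation is P₁ + ½ρv₁² = P₂ + ½ρv₂².
P₂ = P₁ − ½ρ(v₂² − v₁²) = 599900 − ½·906.3·(6.372² − 0.9007²) = 599900 − 18030 = 581900 Pa.

P₂ ≈ 581900 Pa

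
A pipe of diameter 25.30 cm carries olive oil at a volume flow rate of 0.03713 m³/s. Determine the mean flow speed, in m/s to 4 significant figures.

Q = 0.03713 m³/s = 0.03713 m³/s.
v = Q/A = 0.03713 / 0.05027 = 0.7386 m/s.

v = 0.7386 m/s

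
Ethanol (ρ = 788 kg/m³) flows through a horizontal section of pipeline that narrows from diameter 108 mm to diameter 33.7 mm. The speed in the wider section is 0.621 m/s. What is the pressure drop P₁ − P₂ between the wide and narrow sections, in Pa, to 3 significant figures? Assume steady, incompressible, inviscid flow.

Mass conservation (A₁v₁ = A₂v₂) gives v₂ = 0.621 × 91.6/8.92 = 6.38 m/s.
The pipe is horizontal, so Bernoulli reduces to P₁ + ½ρv₁² = P₂ + ½ρv₂².
P₁ − P₂ = ½·788·(6.38² − 0.621²) = ½·788·40.3 = 15900 Pa.

ΔP = 15900 Pa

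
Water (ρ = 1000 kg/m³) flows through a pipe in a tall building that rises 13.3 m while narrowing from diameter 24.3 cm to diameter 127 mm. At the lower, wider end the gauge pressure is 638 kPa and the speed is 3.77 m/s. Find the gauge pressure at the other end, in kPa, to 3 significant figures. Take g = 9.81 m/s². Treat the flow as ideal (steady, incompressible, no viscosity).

P₂ ≈ 419 kPa

Mass conservation (A₁v₁ = A₂v₂) gives v₂ = 3.77 × 464/127 = 13.8 m/s.
Bernoulli: P₁ + ½ρv₁² + ρg h₁ = P₂ + ½ρv₂² + ρg h₂, so P₂ = P₁ + ½ρ(v₁² − v₂²) − ρg(h₂ − h₁).
P₂ = 638000 + ½·1000·(3.77² − 13.8²) − 1000·9.81·(+13.3) = 638000 + (-88100) − (130000) = 419000 Pa.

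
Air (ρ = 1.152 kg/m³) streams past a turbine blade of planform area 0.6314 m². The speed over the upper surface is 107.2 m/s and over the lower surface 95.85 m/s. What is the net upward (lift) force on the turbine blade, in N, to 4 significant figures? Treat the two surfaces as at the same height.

The faster flow above has the lower pressure; Bernoulli (same height) gives ΔP = ½ρ(v_up² − v_low²).
ΔP = ½·1.152·(107.2² − 95.85²) = 1327 Pa.
Lift = ΔP · A = 1327 × 0.6314 = 838.2 N.

F ≈ 838.2 N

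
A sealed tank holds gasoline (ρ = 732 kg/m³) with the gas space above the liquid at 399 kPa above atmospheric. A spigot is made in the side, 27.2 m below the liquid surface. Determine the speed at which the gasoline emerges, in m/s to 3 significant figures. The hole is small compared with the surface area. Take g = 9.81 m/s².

Take point 1 at the surface (v₁ ≈ 0) and point 2 at the hole (at atmospheric pressure). Bernoulli: P₁ + ρg h = P_atm + ½ρv₂².
With P₁ − P_atm = 399000 Pa, v₂ = √(2gh + 2ΔP/ρ) = √(2·9.81·27.2 + 2·399000/732) = 40.3 m/s.

40.3 m/s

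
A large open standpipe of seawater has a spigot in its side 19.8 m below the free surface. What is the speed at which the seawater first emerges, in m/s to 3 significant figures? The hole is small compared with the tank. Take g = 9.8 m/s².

v ≈ 19.7 m/s

Torricelli's result v = √(2gh) gives v = √(2·9.8·19.8) = 19.7 m/s.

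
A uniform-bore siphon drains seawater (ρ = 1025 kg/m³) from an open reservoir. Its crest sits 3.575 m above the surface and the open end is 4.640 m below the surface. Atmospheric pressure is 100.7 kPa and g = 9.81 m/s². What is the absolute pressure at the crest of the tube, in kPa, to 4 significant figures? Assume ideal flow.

From the surface to the outlet (both open to atmosphere, surface at rest): v = √(2g·h_out) = √(2·9.81·4.640) = 9.541 m/s.
Continuity keeps v the same throughout the tube; from surface to crest, P_atm + 0 = P_top + ½ρv² + ρg·h_top.
P_top = 100700 − ½·1025·9.541² − 1025·9.81·3.575 = 18100 Pa.

P_top ≈ 18.10 kPa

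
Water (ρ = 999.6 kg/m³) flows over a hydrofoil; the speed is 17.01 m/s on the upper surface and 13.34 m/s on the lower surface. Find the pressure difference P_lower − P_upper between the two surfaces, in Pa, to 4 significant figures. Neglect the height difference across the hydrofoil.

ΔP = 55670 Pa

With negligible Δh, P + ½ρv² is constant, so P_low − P_up = ½ρ(v_up² − v_low²).
ΔP = ½·999.6·(17.01² − 13.34²) = 55670 Pa.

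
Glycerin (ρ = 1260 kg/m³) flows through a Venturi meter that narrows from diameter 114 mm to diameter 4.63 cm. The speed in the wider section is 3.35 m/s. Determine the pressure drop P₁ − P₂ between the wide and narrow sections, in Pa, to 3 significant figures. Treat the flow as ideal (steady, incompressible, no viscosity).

Mass conservation (A₁v₁ = A₂v₂) gives v₂ = 3.35 × 102/16.8 = 20.3 m/s.
The pipe is horizontal, so Bernoulli reduces to P₁ + ½ρv₁² = P₂ + ½ρv₂².
P₁ − P₂ = ½·1260·(20.3² − 3.35²) = ½·1260·401 = 253000 Pa.

ΔP = 253000 Pa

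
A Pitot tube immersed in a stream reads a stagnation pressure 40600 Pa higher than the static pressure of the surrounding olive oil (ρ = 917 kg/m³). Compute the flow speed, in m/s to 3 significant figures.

At the stagnation point the flow is brought to rest, so Bernoulli gives P_stag − P_static = ½ρv².
v = √(2ΔP/ρ) = √(2·40600/917) = 9.41 m/s.

v ≈ 9.41 m/s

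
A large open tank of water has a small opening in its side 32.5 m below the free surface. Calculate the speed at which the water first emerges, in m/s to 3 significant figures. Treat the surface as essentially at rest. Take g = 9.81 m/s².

v = 25.3 m/s

Torricelli's result v = √(2gh) gives v = √(2·9.81·32.5) = 25.3 m/s.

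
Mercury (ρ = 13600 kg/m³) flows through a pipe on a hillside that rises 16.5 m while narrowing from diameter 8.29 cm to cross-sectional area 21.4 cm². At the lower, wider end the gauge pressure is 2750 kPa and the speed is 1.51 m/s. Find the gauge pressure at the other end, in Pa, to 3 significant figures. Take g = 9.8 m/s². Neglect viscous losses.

P₂ = 468000 Pa

The volume flow rate is constant, so v₂ = (A₁/A₂)v₁ = (54.0/21.4)·1.51 = 3.81 m/s.
Applying Bernoulli between the two ends and solving for P₂: P₂ = P₁ + ½ρ(v₁² − v₂²) − ρgΔh.
P₂ = 2750000 + ½·13600·(1.51² − 3.81²) − 13600·9.8·(+16.5) = 2750000 + (-83100) − (2200000) = 468000 Pa.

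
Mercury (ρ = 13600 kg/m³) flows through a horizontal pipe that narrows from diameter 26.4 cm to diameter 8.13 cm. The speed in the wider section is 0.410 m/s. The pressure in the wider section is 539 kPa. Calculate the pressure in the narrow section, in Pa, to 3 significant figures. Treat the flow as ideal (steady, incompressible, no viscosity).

The volume flow rate is constant, so v₂ = (A₁/A₂)v₁ = (547/51.9)·0.410 = 4.32 m/s.
Bernoulli (h₁ = h₂): P₁ − P₂ = ½ρ(v₂² − v₁²).
P₂ = P₁ − ½ρ(v₂² − v₁²) = 539000 − ½·13600·(4.32² − 0.410²) = 539000 − 126000 = 413000 Pa.

P₂ = 413000 Pa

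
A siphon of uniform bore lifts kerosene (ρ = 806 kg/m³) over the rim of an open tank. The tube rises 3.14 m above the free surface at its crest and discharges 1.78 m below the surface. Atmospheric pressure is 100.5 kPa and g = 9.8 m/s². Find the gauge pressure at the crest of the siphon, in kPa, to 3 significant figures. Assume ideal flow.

From the surface to the outlet (both open to atmosphere, surface at rest): v = √(2g·h_out) = √(2·9.8·1.78) = 5.91 m/s.
The bore is uniform, so the speed at the crest is the same v. Bernoulli surface→crest: P_atm = P_top + ½ρv² + ρg·h_top.
P_top = 100500 − ½·806·5.91² − 806·9.8·3.14 = 61600 Pa. So P_gauge = P_top − P_atm = -38900 Pa.

P_gauge ≈ -38.9 kPa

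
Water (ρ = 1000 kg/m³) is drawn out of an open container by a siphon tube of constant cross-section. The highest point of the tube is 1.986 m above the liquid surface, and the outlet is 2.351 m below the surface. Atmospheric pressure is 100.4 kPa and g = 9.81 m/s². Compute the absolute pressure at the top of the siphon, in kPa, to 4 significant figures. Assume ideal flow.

P_top ≈ 57.85 kPa

The outlet speed comes from Torricelli: v = √(2g·2.351) = 6.792 m/s.
The bore is uniform, so the speed at the crest is the same v. Bernoulli surface→crest: P_atm = P_top + ½ρv² + ρg·h_top.
P_top = 100400 − ½·1000·6.792² − 1000·9.81·1.986 = 57850 Pa.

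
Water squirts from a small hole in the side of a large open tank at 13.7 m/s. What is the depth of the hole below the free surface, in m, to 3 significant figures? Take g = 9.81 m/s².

9.57 m

Torricelli: v = √(2gh), so h = v²/(2g).
h = 13.7²/(2·9.81) = 188/19.62 = 9.57 m.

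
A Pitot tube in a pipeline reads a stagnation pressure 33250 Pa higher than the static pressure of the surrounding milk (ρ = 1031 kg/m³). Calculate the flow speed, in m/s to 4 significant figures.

The dynamic pressure equals the rise in static pressure at the stagnation point: ΔP = ½ρv².
v = √(2ΔP/ρ) = √(2·33250/1031) = 8.031 m/s.

8.031 m/s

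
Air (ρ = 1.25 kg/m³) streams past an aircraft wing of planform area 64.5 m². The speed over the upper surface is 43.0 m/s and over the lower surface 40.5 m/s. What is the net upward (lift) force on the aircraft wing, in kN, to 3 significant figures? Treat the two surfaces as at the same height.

The faster flow above has the lower pressure; Bernoulli (same height) gives ΔP = ½ρ(v_up² − v_low²).
ΔP = ½·1.25·(43.0² − 40.5²) = 130 Pa.
Lift = ΔP · A = 130 × 64.5 = 8420 N.

F ≈ 8.42 kN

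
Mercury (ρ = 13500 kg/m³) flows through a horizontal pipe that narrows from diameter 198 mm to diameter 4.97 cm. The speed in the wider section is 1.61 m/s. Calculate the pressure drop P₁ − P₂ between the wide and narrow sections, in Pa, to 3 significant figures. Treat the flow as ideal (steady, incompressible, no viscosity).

ΔP ≈ 4390000 Pa

Continuity gives A₁v₁ = A₂v₂, so v₂ = (308 cm²)/(19.4 cm²) × 1.61 m/s = 25.6 m/s.
Bernoulli (h₁ = h₂): P₁ − P₂ = ½ρ(v₂² − v₁²).
P₁ − P₂ = ½·13500·(25.6² − 1.61²) = ½·13500·650 = 4390000 Pa.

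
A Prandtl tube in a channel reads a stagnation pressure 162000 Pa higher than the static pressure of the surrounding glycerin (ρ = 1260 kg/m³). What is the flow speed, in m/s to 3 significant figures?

The dynamic pressure equals the rise in static pressure at the stagnation point: ΔP = ½ρv².
v = √(2ΔP/ρ) = √(2·162000/1260) = 16.0 m/s.

v ≈ 16.0 m/s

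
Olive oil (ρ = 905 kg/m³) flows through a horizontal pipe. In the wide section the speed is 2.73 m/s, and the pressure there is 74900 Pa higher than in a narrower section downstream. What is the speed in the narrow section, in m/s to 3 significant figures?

Horizontal Bernoulli: P₁ + ½ρv₁² = P₂ + ½ρv₂², so v₂² = v₁² + 2(P₁ − P₂)/ρ.
v₂ = √(2.73² + 2·74900/905) = √(7.45 + 166) = 13.2 m/s.

v₂ ≈ 13.2 m/s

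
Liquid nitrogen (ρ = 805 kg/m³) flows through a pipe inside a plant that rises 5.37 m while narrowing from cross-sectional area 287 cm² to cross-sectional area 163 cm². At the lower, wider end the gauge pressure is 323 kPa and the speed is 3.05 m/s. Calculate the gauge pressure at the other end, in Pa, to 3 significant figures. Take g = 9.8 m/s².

By continuity, v₂ = v₁·A₁/A₂ = 3.05·(287/163) = 5.37 m/s.
Bernoulli: P₁ + ½ρv₁² + ρg h₁ = P₂ + ½ρv₂² + ρg h₂, so P₂ = P₁ + ½ρ(v₁² − v₂²) − ρg(h₂ − h₁).
P₂ = 323000 + ½·805·(3.05² − 5.37²) − 805·9.8·(+5.37) = 323000 + (-7860) − (42400) = 273000 Pa.

P₂ ≈ 273000 Pa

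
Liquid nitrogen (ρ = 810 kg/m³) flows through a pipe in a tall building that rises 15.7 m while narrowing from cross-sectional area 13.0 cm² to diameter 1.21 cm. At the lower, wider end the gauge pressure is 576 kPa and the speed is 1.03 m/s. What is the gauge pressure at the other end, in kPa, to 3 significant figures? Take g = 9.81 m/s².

The volume flow rate is constant, so v₂ = (A₁/A₂)v₁ = (13.0/1.15)·1.03 = 11.6 m/s.
Energy conservation along the streamline gives P₂ = P₁ − ½ρ(v₂² − v₁²) − ρg(h₂ − h₁).
P₂ = 576000 + ½·810·(1.03² − 11.6²) − 810·9.81·(+15.7) = 576000 + (-54500) − (125000) = 397000 Pa.

P₂ ≈ 397 kPa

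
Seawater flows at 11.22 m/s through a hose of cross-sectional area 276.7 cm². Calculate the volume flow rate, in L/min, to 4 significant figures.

Q = A·v = 0.02767 m² × 11.22 m/s = 0.3105 m³/s.
Converting: 0.3105 m³/s × 60000 = 18630 L/min.

Q ≈ 18630 L/min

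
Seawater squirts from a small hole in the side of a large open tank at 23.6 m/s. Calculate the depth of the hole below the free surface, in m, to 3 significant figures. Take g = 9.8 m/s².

h ≈ 28.4 m

Torricelli: v = √(2gh), so h = v²/(2g).
h = 23.6²/(2·9.8) = 557/19.60 = 28.4 m.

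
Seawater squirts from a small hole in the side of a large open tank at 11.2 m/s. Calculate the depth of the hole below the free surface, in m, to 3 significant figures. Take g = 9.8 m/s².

For a small hole in a large open tank, ½v² = gh, giving h = v²/(2g).
h = 11.2²/(2·9.8) = 125/19.60 = 6.40 m.

6.40 m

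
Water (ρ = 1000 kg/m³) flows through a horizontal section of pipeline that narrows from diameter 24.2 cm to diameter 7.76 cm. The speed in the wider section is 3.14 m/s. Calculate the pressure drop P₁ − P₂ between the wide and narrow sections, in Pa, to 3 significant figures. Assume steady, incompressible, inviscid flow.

Mass conservation (A₁v₁ = A₂v₂) gives v₂ = 3.14 × 460/47.3 = 30.5 m/s.
Bernoulli (h₁ = h₂): P₁ − P₂ = ½ρ(v₂² − v₁²).
P₁ − P₂ = ½·1000·(30.5² − 3.14²) = ½·1000·923 = 461000 Pa.

ΔP ≈ 461000 Pa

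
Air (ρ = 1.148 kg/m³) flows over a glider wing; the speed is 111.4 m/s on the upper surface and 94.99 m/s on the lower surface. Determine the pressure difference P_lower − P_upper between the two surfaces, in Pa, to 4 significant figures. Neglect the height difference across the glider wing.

The pressure is lower where the speed is higher: ΔP = ½ρ(v_up² − v_low²).
ΔP = ½·1.148·(111.4² − 94.99²) = 1944 Pa.

ΔP ≈ 1944 Pa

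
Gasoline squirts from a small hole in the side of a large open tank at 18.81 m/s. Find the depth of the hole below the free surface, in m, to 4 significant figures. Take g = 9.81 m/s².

h ≈ 18.03 m

Torricelli: v = √(2gh), so h = v²/(2g).
h = 18.81²/(2·9.81) = 353.8/19.62 = 18.03 m.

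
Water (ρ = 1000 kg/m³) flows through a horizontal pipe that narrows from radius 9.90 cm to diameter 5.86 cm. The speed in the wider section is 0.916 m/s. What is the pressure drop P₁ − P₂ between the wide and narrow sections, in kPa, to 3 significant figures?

ΔP ≈ 54.3 kPa

By continuity, v₂ = v₁·A₁/A₂ = 0.916·(308/27.0) = 10.5 m/s.
Along the horizontal streamline, P + ½ρv² is constant.
P₁ − P₂ = ½·1000·(10.5² − 0.916²) = ½·1000·109 = 54300 Pa.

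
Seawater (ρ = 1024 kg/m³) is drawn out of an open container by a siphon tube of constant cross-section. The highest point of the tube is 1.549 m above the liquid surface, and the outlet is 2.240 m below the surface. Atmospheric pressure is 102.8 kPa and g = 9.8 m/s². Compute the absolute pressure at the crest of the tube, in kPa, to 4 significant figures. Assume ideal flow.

The outlet speed comes from Torricelli: v = √(2g·2.240) = 6.626 m/s.
With constant cross-section the crest speed equals v; applying Bernoulli from the surface up to the crest, P_top = P_atm − ½ρv² − ρg·h_top.
P_top = 102800 − ½·1024·6.626² − 1024·9.8·1.549 = 64780 Pa.

P_top = 64.78 kPa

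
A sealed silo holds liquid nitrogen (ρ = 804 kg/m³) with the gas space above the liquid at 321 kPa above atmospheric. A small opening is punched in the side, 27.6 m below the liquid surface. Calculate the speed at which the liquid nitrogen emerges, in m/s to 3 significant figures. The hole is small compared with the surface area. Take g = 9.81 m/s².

v ≈ 36.6 m/s

Take point 1 at the surface (v₁ ≈ 0) and point 2 at the hole (at atmospheric pressure). Bernoulli: P₁ + ρg h = P_atm + ½ρv₂².
With P₁ − P_atm = 321000 Pa, v₂ = √(2gh + 2ΔP/ρ) = √(2·9.81·27.6 + 2·321000/804) = 36.6 m/s.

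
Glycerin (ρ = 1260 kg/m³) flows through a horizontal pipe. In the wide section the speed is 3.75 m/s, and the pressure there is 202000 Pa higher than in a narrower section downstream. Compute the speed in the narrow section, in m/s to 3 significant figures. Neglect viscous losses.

With h₁ = h₂, rearranging Bernoulli gives v₂ = √(v₁² + 2ΔP/ρ).
v₂ = √(3.75² + 2·202000/1260) = √(14.1 + 321) = 18.3 m/s.

v₂ = 18.3 m/s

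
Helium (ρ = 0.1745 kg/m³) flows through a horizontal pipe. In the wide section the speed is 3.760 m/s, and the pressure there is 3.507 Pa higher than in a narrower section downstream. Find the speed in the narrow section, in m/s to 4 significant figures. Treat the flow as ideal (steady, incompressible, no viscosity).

Horizontal Bernoulli: P₁ + ½ρv₁² = P₂ + ½ρv₂², so v₂² = v₁² + 2(P₁ − P₂)/ρ.
v₂ = √(3.760² + 2·3.507/0.1745) = √(14.14 + 40.19) = 7.371 m/s.

v₂ ≈ 7.371 m/s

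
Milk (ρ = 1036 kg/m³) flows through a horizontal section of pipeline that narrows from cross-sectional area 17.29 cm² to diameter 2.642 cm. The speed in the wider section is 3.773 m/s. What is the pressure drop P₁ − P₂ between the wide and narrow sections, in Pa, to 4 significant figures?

Continuity gives A₁v₁ = A₂v₂, so v₂ = (17.29 cm²)/(5.482 cm²) × 3.773 m/s = 11.90 m/s.
With no height change, Bernoulli's equation is P₁ + ½ρv₁² = P₂ + ½ρv₂².
P₁ − P₂ = ½·1036·(11.90² − 3.773²) = ½·1036·127.4 = 65970 Pa.

65970 Pa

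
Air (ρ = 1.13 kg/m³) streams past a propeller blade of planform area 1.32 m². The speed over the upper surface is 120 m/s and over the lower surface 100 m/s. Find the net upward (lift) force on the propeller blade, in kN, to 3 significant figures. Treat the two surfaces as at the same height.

F ≈ 3.28 kN

With equal heights on the two surfaces, Bernoulli gives P_lower − P_upper = ½ρ(v_upper² − v_lower²).
ΔP = ½·1.13·(120² − 100²) = 2490 Pa.
Lift = ΔP · A = 2490 × 1.32 = 3280 N.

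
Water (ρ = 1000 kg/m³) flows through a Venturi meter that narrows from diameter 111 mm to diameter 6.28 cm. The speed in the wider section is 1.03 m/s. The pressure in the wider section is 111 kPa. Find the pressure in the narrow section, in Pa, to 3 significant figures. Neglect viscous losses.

P₂ ≈ 106000 Pa

Continuity gives A₁v₁ = A₂v₂, so v₂ = (96.8 cm²)/(31.0 cm²) × 1.03 m/s = 3.22 m/s.
With no height change, Bernoulli's equation is P₁ + ½ρv₁² = P₂ + ½ρv₂².
P₂ = P₁ − ½ρ(v₂² − v₁²) = 111000 − ½·1000·(3.22² − 1.03²) = 111000 − 4650 = 106000 Pa.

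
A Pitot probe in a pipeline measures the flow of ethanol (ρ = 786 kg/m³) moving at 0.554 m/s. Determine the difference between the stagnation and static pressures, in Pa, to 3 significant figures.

ΔP ≈ 121 Pa

At the stagnation point the flow is brought to rest, so Bernoulli gives P_stag − P_static = ½ρv².
ΔP = ½·786·0.554² = 121 Pa.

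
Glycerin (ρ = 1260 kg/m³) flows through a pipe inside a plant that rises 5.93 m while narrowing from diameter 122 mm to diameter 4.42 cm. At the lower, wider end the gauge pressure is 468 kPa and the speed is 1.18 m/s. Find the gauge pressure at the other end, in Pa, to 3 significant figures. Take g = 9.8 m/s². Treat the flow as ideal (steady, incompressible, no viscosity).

P₂ ≈ 345000 Pa

The volume flow rate is constant, so v₂ = (A₁/A₂)v₁ = (117/15.3)·1.18 = 8.99 m/s.
Bernoulli: P₁ + ½ρv₁² + ρg h₁ = P₂ + ½ρv₂² + ρg h₂, so P₂ = P₁ + ½ρ(v₁² − v₂²) − ρg(h₂ − h₁).
P₂ = 468000 + ½·1260·(1.18² − 8.99²) − 1260·9.8·(+5.93) = 468000 + (-50000) − (73200) = 345000 Pa.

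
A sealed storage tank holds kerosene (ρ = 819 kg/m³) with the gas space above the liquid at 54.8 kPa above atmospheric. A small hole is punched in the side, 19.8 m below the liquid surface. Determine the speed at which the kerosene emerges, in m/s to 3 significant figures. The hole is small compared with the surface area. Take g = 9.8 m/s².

22.8 m/s

Take point 1 at the surface (v₁ ≈ 0) and point 2 at the hole (at atmospheric pressure). Bernoulli: P₁ + ρg h = P_atm + ½ρv₂².
With P₁ − P_atm = 54800 Pa, v₂ = √(2gh + 2ΔP/ρ) = √(2·9.8·19.8 + 2·54800/819) = 22.8 m/s.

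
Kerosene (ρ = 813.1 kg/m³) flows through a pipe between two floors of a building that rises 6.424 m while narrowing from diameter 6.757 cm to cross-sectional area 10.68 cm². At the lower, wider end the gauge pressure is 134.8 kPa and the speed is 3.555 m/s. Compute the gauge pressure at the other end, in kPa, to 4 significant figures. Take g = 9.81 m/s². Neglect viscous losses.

P₂ ≈ 30.77 kPa

The volume flow rate is constant, so v₂ = (A₁/A₂)v₁ = (35.86/10.68)·3.555 = 11.94 m/s.
Applying Bernoulli between the two ends and solving for P₂: P₂ = P₁ + ½ρ(v₁² − v₂²) − ρgΔh.
P₂ = 134800 + ½·813.1·(3.555² − 11.94²) − 813.1·9.81·(+6.424) = 134800 + (-52780) − (51240) = 30770 Pa.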